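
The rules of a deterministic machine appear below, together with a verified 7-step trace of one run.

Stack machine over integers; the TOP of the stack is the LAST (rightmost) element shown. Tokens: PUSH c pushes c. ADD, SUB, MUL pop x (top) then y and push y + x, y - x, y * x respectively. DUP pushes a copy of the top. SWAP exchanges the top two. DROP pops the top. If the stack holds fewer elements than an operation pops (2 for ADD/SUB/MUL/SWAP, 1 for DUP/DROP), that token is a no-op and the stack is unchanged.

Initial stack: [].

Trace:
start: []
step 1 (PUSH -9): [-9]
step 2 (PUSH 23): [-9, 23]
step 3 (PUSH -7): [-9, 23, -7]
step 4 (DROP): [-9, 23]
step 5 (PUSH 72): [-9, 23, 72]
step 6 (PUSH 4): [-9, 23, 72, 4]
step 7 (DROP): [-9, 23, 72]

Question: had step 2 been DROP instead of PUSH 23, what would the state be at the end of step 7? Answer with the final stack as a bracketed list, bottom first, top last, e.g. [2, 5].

(re-executing from step 2 with the substitution; state before step 2: [-9])
step 2 (DROP): []
step 3 (PUSH -7): [-7]
step 4 (DROP): []
step 5 (PUSH 72): [72]
step 6 (PUSH 4): [72, 4]
step 7 (DROP): [72]

[72]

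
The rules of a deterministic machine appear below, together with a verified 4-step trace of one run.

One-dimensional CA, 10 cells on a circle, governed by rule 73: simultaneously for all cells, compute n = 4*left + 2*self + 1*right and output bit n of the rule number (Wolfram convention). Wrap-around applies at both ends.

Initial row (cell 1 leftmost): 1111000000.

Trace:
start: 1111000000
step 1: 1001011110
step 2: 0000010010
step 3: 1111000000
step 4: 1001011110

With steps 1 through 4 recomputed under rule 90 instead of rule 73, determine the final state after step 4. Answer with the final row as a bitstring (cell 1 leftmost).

0000110011

(re-executing steps 1..4 under rule 90; state before step 1: 1111000000)
step 1: 1001100001
step 2: 1111110011
step 3: 0000011110
step 4: 0000110011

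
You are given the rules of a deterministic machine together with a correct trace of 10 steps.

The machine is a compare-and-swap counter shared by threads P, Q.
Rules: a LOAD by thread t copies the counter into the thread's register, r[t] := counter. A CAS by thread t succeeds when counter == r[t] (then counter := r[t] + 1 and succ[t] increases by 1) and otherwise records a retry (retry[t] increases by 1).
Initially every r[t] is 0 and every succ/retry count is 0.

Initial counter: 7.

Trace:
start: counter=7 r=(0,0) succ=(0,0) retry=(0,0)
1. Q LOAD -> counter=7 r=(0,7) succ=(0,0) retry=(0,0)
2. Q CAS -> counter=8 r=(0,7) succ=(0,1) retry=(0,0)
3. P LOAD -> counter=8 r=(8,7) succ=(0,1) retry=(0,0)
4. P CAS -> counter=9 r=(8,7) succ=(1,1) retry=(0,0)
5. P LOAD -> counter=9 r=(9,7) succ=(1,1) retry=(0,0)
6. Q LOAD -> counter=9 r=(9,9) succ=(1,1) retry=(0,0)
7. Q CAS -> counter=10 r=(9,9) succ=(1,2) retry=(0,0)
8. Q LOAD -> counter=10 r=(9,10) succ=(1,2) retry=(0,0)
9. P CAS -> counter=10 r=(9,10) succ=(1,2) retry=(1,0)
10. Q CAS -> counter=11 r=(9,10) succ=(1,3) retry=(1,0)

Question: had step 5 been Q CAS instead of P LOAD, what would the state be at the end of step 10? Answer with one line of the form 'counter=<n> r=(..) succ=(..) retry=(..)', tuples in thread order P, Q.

(re-executing from step 5 with the substitution; state before step 5: counter=9 r=(8,7) succ=(1,1) retry=(0,0))
5. Q CAS -> counter=9 r=(8,7) succ=(1,1) retry=(0,1)
6. Q LOAD -> counter=9 r=(8,9) succ=(1,1) retry=(0,1)
7. Q CAS -> counter=10 r=(8,9) succ=(1,2) retry=(0,1)
8. Q LOAD -> counter=10 r=(8,10) succ=(1,2) retry=(0,1)
9. P CAS -> counter=10 r=(8,10) succ=(1,2) retry=(1,1)
10. Q CAS -> counter=11 r=(8,10) succ=(1,3) retry=(1,1)

counter=11 r=(8,10) succ=(1,3) retry=(1,1)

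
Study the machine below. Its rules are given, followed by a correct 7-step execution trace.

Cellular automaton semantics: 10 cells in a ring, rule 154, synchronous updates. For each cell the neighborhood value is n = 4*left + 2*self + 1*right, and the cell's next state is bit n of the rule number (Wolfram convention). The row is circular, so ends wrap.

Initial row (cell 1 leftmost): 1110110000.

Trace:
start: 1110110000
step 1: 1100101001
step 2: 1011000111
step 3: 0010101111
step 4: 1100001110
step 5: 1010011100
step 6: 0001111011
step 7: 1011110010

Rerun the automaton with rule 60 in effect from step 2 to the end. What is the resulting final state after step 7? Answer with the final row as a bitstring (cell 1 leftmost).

1000001101

(re-executing steps 2..7 under rule 60; state before step 2: 1100101001)
step 2: 0010111101
step 3: 1011100011
step 4: 0110010010
step 5: 0101011011
step 6: 1111110110
step 7: 1000001101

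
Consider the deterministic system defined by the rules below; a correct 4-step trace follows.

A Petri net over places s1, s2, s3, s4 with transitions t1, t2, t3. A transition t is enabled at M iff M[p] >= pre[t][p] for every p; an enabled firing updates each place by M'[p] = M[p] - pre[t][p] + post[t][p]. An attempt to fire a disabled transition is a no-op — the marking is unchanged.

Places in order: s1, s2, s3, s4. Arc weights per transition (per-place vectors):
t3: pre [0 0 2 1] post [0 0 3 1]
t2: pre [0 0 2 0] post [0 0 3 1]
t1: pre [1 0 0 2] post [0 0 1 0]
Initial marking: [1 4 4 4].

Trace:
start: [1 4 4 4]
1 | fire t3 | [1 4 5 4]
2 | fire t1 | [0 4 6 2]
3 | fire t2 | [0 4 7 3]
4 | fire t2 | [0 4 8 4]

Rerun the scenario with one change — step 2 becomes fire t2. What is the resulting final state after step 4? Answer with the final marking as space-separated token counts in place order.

1 4 8 7

(re-executing from step 2 with the substitution; state before step 2: [1 4 5 4])
2 | fire t2 | [1 4 6 5]
3 | fire t2 | [1 4 7 6]
4 | fire t2 | [1 4 8 7]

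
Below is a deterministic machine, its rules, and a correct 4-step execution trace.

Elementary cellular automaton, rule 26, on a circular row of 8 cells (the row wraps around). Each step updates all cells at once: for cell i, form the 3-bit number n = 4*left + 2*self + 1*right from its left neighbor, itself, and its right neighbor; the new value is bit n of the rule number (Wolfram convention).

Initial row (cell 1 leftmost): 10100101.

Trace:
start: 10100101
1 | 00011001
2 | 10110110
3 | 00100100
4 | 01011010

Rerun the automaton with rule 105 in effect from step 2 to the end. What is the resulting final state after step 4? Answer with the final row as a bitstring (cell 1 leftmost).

00101111

(re-executing steps 2..4 under rule 105; state before step 2: 00011001)
2 | 01011000
3 | 00111011
4 | 00101111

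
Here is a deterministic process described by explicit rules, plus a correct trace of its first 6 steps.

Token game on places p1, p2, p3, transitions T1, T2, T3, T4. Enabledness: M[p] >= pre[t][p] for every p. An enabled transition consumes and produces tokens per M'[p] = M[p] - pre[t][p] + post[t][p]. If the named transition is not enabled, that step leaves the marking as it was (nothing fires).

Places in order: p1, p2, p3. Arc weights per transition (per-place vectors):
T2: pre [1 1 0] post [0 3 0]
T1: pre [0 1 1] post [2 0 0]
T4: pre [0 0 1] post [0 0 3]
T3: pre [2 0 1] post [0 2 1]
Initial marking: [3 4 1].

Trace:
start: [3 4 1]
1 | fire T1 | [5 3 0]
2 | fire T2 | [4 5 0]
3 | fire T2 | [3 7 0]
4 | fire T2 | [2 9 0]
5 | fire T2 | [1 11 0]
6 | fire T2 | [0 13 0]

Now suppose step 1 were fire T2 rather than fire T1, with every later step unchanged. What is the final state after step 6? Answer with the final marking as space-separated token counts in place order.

(re-executing from step 1 with the substitution; state before step 1: [3 4 1])
1 | fire T2 | [2 6 1]
2 | fire T2 | [1 8 1]
3 | fire T2 | [0 10 1]
4 | fire T2 | [0 10 1]
5 | fire T2 | [0 10 1]
6 | fire T2 | [0 10 1]

0 10 1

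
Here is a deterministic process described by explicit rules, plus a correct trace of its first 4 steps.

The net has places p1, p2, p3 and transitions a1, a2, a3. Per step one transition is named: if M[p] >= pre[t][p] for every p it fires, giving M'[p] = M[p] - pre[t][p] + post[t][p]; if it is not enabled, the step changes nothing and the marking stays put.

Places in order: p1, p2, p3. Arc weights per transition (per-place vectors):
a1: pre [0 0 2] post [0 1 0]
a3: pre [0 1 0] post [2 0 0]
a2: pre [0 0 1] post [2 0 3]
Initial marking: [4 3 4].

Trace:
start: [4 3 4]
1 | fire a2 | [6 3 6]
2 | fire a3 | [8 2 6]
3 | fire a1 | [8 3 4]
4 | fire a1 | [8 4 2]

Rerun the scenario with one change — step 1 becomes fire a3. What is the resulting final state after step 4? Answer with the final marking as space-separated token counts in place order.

8 3 0

(re-executing from step 1 with the substitution; state before step 1: [4 3 4])
1 | fire a3 | [6 2 4]
2 | fire a3 | [8 1 4]
3 | fire a1 | [8 2 2]
4 | fire a1 | [8 3 0]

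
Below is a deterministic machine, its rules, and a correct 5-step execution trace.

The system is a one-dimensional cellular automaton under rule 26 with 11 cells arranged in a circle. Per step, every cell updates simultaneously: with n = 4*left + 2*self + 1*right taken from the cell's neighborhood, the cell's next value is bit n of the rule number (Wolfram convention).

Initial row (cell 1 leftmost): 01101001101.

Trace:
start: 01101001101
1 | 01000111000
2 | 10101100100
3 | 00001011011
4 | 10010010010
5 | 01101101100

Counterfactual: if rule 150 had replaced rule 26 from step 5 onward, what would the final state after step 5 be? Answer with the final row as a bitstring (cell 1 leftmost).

11111111110

(re-executing step 5 under rule 150; state before step 5: 10010010010)
5 | 11111111110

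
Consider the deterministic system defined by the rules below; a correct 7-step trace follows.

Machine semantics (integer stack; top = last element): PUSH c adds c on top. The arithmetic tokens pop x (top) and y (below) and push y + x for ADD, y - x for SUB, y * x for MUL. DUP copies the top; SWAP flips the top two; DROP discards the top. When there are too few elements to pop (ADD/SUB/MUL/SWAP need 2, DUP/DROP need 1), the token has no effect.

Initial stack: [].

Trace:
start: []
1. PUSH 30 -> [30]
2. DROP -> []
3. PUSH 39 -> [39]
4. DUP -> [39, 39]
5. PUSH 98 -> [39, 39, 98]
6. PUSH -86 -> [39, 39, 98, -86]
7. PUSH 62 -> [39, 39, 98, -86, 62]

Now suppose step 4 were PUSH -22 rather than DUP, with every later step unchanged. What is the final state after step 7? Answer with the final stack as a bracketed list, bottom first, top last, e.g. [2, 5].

[39, -22, 98, -86, 62]

(re-executing from step 4 with the substitution; state before step 4: [39])
4. PUSH -22 -> [39, -22]
5. PUSH 98 -> [39, -22, 98]
6. PUSH -86 -> [39, -22, 98, -86]
7. PUSH 62 -> [39, -22, 98, -86, 62]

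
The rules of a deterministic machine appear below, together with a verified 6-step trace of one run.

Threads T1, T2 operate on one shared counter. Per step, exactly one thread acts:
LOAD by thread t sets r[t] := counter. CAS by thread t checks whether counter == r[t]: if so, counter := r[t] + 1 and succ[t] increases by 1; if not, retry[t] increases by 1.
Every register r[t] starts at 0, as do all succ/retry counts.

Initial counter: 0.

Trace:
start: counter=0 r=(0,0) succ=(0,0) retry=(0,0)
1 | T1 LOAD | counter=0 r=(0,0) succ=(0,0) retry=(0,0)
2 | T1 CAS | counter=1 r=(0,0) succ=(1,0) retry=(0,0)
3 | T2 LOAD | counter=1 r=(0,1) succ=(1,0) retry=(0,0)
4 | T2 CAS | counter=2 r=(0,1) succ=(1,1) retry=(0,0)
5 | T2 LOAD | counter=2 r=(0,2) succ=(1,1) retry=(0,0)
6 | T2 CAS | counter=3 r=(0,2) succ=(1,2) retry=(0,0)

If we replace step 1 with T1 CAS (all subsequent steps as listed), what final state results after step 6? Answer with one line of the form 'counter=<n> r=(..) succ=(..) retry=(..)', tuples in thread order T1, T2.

(re-executing from step 1 with the substitution; state before step 1: counter=0 r=(0,0) succ=(0,0) retry=(0,0))
1 | T1 CAS | counter=1 r=(0,0) succ=(1,0) retry=(0,0)
2 | T1 CAS | counter=1 r=(0,0) succ=(1,0) retry=(1,0)
3 | T2 LOAD | counter=1 r=(0,1) succ=(1,0) retry=(1,0)
4 | T2 CAS | counter=2 r=(0,1) succ=(1,1) retry=(1,0)
5 | T2 LOAD | counter=2 r=(0,2) succ=(1,1) retry=(1,0)
6 | T2 CAS | counter=3 r=(0,2) succ=(1,2) retry=(1,0)

counter=3 r=(0,2) succ=(1,2) retry=(1,0)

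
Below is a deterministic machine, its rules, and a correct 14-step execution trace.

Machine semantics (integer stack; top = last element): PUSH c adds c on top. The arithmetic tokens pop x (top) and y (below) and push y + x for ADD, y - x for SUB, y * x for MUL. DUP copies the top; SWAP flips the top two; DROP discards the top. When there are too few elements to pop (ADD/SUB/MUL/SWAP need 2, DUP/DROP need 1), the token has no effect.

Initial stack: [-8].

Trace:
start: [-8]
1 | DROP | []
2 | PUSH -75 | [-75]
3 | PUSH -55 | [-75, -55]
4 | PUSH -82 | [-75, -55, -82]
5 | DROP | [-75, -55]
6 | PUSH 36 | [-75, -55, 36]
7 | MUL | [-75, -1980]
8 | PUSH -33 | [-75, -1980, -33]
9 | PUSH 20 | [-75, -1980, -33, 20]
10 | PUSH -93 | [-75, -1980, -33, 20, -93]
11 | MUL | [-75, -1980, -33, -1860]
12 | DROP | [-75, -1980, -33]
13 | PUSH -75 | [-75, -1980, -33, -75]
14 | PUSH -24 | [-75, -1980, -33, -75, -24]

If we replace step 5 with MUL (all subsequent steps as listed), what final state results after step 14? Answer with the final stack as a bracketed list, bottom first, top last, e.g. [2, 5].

(re-executing from step 5 with the substitution; state before step 5: [-75, -55, -82])
5 | MUL | [-75, 4510]
6 | PUSH 36 | [-75, 4510, 36]
7 | MUL | [-75, 162360]
8 | PUSH -33 | [-75, 162360, -33]
9 | PUSH 20 | [-75, 162360, -33, 20]
10 | PUSH -93 | [-75, 162360, -33, 20, -93]
11 | MUL | [-75, 162360, -33, -1860]
12 | DROP | [-75, 162360, -33]
13 | PUSH -75 | [-75, 162360, -33, -75]
14 | PUSH -24 | [-75, 162360, -33, -75, -24]

[-75, 162360, -33, -75, -24]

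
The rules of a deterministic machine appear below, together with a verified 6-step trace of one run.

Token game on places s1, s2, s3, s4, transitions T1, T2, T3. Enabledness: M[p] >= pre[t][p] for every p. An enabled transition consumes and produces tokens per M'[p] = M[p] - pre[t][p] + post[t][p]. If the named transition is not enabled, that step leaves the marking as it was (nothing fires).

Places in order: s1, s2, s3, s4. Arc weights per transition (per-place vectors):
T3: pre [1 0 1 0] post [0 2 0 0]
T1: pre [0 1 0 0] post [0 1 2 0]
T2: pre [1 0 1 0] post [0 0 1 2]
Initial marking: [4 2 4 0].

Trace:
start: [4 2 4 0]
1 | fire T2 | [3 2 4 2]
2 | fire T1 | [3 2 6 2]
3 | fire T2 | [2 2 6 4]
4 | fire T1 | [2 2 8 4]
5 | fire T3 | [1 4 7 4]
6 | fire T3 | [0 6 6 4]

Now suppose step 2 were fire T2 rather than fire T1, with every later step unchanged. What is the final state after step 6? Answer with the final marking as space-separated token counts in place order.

0 4 5 6

(re-executing from step 2 with the substitution; state before step 2: [3 2 4 2])
2 | fire T2 | [2 2 4 4]
3 | fire T2 | [1 2 4 6]
4 | fire T1 | [1 2 6 6]
5 | fire T3 | [0 4 5 6]
6 | fire T3 | [0 4 5 6]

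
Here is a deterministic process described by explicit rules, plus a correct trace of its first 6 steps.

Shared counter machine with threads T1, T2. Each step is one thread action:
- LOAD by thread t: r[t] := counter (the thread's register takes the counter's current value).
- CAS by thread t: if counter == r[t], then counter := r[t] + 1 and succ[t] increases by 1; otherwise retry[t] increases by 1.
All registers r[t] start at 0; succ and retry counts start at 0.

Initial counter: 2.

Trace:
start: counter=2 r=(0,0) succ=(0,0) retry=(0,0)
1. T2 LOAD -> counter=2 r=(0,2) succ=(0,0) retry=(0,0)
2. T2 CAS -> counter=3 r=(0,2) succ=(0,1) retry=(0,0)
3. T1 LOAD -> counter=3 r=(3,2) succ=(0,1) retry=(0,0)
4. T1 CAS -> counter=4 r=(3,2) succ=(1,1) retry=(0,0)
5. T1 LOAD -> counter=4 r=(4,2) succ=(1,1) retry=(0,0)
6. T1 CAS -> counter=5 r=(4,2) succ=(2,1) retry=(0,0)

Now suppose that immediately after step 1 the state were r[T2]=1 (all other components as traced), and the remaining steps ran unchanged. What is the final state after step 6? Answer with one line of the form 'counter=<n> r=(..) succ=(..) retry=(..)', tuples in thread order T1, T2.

counter=4 r=(3,1) succ=(2,0) retry=(0,1)

state after step 1 := counter=2 r=(0,1) succ=(0,0) retry=(0,0)
2. T2 CAS -> counter=2 r=(0,1) succ=(0,0) retry=(0,1)
3. T1 LOAD -> counter=2 r=(2,1) succ=(0,0) retry=(0,1)
4. T1 CAS -> counter=3 r=(2,1) succ=(1,0) retry=(0,1)
5. T1 LOAD -> counter=3 r=(3,1) succ=(1,0) retry=(0,1)
6. T1 CAS -> counter=4 r=(3,1) succ=(2,0) retry=(0,1)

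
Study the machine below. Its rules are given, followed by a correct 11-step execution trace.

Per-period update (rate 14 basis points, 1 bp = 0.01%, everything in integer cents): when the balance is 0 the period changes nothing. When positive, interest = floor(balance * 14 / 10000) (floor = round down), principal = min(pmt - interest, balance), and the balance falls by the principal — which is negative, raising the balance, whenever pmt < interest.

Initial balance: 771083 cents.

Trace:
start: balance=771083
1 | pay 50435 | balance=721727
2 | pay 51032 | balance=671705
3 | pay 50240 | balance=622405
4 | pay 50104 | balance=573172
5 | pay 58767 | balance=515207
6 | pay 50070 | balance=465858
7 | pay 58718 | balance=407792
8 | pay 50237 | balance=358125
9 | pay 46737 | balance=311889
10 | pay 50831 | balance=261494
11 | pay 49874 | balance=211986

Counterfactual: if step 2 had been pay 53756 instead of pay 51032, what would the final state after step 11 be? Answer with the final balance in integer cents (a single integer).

209227

(re-executing from step 2 with the substitution; state before step 2: balance=721727)
2 | pay 53756 | balance=668981
3 | pay 50240 | balance=619677
4 | pay 50104 | balance=570440
5 | pay 58767 | balance=512471
6 | pay 50070 | balance=463118
7 | pay 58718 | balance=405048
8 | pay 50237 | balance=355378
9 | pay 46737 | balance=309138
10 | pay 50831 | balance=258739
11 | pay 49874 | balance=209227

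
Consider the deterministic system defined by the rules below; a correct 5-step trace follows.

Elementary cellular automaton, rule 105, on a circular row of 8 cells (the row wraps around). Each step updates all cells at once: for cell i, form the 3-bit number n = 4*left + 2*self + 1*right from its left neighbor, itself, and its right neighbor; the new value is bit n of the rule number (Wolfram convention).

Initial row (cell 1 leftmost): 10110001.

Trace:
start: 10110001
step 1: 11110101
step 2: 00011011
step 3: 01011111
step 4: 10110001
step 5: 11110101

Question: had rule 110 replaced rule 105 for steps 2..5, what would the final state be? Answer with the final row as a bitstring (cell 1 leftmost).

(re-executing steps 2..5 under rule 110; state before step 2: 11110101)
step 2: 00011111
step 3: 00110001
step 4: 01110011
step 5: 11010111

11010111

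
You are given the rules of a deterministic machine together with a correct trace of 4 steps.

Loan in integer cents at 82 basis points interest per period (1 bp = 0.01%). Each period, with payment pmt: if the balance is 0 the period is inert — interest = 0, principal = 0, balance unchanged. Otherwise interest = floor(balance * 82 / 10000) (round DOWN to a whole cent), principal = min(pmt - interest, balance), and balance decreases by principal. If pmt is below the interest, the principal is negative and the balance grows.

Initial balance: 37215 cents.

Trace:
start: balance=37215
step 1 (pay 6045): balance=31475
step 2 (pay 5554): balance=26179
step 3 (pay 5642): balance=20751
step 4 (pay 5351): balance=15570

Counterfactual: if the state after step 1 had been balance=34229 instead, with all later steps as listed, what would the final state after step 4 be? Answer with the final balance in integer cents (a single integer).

state after step 1 := balance=34229
step 2 (pay 5554): balance=28955
step 3 (pay 5642): balance=23550
step 4 (pay 5351): balance=18392

18392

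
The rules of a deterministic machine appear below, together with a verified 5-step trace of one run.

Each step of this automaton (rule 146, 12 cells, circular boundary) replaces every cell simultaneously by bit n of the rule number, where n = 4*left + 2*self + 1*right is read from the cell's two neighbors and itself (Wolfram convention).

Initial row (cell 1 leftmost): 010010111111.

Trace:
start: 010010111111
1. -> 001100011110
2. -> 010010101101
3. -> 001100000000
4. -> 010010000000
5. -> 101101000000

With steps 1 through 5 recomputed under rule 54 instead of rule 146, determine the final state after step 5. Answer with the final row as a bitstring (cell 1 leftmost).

(re-executing steps 1..5 under rule 54; state before step 1: 010010111111)
1. -> 111111000000
2. -> 000000100001
3. -> 100001110011
4. -> 010010001100
5. -> 111111010010

111111010010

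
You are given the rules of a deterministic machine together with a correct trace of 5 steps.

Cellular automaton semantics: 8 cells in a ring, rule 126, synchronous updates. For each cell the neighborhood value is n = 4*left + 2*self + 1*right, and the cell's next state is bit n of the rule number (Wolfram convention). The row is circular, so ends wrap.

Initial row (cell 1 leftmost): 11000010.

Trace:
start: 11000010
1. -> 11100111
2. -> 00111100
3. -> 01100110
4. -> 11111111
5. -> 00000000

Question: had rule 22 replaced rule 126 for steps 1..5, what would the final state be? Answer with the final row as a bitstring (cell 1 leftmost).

(re-executing steps 1..5 under rule 22; state before step 1: 11000010)
1. -> 00100110
2. -> 01111001
3. -> 00000111
4. -> 10001000
5. -> 11011101

11011101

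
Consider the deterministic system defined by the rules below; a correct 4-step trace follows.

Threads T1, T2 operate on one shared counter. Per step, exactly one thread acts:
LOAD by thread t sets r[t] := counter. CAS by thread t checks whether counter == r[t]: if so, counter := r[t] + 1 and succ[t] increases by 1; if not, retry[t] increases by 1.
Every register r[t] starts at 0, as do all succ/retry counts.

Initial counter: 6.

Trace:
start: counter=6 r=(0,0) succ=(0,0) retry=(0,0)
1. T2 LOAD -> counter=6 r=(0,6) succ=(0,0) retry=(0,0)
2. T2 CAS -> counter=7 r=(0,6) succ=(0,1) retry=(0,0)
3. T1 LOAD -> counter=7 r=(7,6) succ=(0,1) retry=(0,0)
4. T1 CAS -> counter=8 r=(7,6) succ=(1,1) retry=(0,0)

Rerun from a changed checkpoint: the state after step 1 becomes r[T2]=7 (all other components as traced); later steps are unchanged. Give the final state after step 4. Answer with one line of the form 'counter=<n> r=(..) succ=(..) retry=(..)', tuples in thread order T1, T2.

state after step 1 := counter=6 r=(0,7) succ=(0,0) retry=(0,0)
2. T2 CAS -> counter=6 r=(0,7) succ=(0,0) retry=(0,1)
3. T1 LOAD -> counter=6 r=(6,7) succ=(0,0) retry=(0,1)
4. T1 CAS -> counter=7 r=(6,7) succ=(1,0) retry=(0,1)

counter=7 r=(6,7) succ=(1,0) retry=(0,1)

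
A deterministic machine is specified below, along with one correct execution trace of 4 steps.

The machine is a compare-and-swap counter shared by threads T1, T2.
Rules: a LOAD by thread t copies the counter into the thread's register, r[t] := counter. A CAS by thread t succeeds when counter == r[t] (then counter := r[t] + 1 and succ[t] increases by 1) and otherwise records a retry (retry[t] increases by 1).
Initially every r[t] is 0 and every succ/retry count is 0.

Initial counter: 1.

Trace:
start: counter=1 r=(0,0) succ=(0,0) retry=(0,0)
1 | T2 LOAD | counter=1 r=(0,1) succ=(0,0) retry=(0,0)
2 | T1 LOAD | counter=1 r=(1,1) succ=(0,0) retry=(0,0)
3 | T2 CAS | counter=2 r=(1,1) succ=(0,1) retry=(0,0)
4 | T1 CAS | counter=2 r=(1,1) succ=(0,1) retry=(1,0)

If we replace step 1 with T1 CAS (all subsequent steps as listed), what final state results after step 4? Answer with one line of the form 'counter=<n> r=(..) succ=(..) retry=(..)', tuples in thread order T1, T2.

counter=2 r=(1,0) succ=(1,0) retry=(1,1)

(re-executing from step 1 with the substitution; state before step 1: counter=1 r=(0,0) succ=(0,0) retry=(0,0))
1 | T1 CAS | counter=1 r=(0,0) succ=(0,0) retry=(1,0)
2 | T1 LOAD | counter=1 r=(1,0) succ=(0,0) retry=(1,0)
3 | T2 CAS | counter=1 r=(1,0) succ=(0,0) retry=(1,1)
4 | T1 CAS | counter=2 r=(1,0) succ=(1,0) retry=(1,1)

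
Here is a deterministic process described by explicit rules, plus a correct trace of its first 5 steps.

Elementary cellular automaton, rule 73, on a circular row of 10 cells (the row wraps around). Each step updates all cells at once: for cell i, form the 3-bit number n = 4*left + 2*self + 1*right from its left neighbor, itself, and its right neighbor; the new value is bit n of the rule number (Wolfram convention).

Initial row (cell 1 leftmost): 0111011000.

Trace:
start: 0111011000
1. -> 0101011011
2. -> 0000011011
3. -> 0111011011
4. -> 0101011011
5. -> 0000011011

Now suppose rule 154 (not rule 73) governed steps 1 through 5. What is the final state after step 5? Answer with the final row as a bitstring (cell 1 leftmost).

(re-executing steps 1..5 under rule 154; state before step 1: 0111011000)
1. -> 1110010100
2. -> 1101100011
3. -> 1001010111
4. -> 0110000111
5. -> 0101001110

0101001110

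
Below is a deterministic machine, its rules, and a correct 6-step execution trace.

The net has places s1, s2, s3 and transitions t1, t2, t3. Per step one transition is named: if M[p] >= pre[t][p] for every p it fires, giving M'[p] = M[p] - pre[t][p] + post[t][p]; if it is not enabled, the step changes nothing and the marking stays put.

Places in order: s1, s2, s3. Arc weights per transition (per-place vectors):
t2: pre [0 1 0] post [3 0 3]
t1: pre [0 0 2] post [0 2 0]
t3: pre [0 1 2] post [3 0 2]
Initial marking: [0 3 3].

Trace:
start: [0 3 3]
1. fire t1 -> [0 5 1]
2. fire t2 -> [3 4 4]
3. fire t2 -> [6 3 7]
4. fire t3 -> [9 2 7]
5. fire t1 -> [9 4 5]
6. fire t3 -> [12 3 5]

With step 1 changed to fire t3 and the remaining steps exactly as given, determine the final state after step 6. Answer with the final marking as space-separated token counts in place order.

12 1 7

(re-executing from step 1 with the substitution; state before step 1: [0 3 3])
1. fire t3 -> [3 2 3]
2. fire t2 -> [6 1 6]
3. fire t2 -> [9 0 9]
4. fire t3 -> [9 0 9]
5. fire t1 -> [9 2 7]
6. fire t3 -> [12 1 7]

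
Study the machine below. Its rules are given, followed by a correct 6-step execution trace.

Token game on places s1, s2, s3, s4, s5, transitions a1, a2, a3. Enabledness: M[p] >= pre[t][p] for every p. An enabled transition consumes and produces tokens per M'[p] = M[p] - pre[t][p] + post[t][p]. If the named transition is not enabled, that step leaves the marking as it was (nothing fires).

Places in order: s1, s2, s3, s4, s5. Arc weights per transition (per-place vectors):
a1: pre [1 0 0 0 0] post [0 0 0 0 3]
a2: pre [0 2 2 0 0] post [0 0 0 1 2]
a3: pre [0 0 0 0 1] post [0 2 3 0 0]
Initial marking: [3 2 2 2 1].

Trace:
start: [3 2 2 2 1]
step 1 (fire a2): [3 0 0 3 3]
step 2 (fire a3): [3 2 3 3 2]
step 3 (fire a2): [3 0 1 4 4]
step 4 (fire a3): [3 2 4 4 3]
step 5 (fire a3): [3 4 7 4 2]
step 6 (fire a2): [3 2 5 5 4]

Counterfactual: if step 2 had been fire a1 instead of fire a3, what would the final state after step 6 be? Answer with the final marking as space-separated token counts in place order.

(re-executing from step 2 with the substitution; state before step 2: [3 0 0 3 3])
step 2 (fire a1): [2 0 0 3 6]
step 3 (fire a2): [2 0 0 3 6]
step 4 (fire a3): [2 2 3 3 5]
step 5 (fire a3): [2 4 6 3 4]
step 6 (fire a2): [2 2 4 4 6]

2 2 4 4 6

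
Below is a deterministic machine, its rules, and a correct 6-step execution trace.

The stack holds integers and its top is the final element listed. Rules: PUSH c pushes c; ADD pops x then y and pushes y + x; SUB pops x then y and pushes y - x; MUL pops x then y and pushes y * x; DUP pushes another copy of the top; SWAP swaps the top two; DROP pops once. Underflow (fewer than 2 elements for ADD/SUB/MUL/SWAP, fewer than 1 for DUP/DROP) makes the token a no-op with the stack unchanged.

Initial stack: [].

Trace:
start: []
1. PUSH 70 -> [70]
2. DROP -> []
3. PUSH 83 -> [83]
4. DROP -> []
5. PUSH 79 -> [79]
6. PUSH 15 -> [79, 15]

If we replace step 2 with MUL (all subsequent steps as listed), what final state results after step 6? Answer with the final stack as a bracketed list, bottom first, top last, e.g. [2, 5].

[70, 79, 15]

(re-executing from step 2 with the substitution; state before step 2: [70])
2. MUL -> [70]
3. PUSH 83 -> [70, 83]
4. DROP -> [70]
5. PUSH 79 -> [70, 79]
6. PUSH 15 -> [70, 79, 15]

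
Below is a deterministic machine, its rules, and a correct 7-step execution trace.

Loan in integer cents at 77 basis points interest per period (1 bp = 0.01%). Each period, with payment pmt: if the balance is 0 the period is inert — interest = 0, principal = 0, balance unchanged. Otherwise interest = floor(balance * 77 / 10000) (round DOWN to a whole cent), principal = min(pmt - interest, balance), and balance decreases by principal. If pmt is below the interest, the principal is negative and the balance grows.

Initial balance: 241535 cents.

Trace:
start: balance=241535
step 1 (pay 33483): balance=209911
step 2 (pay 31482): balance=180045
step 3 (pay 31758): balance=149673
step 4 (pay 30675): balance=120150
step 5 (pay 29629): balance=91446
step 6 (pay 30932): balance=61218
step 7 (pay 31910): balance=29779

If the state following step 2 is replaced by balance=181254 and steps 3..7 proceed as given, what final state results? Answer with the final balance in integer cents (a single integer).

state after step 2 := balance=181254
step 3 (pay 31758): balance=150891
step 4 (pay 30675): balance=121377
step 5 (pay 29629): balance=92682
step 6 (pay 30932): balance=62463
step 7 (pay 31910): balance=31033

31033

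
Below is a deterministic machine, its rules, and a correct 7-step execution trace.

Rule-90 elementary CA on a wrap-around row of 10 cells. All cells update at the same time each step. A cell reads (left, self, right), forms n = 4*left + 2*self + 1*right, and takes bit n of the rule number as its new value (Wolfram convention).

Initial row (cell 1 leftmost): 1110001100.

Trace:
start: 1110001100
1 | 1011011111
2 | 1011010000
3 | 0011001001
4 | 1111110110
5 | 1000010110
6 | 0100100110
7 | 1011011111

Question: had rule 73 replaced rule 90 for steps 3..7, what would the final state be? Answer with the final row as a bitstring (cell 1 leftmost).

(re-executing steps 3..7 under rule 73; state before step 3: 1011010000)
3 | 0011000110
4 | 1011010110
5 | 0011000110
6 | 1011010110
7 | 0011000110

0011000110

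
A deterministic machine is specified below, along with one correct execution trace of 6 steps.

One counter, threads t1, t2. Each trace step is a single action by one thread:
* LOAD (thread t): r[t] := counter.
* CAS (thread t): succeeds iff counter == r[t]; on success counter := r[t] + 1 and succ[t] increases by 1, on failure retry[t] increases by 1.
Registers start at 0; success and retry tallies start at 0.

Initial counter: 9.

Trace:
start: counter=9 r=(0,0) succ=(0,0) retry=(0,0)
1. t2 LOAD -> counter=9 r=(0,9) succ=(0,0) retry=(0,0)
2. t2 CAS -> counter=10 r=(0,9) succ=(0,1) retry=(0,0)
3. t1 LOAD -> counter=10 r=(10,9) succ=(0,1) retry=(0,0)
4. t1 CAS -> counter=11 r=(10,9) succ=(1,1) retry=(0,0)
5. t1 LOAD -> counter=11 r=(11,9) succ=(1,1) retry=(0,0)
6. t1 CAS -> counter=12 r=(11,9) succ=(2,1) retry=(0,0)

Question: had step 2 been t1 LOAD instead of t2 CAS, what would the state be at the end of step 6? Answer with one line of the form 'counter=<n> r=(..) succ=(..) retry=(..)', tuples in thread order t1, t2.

(re-executing from step 2 with the substitution; state before step 2: counter=9 r=(0,9) succ=(0,0) retry=(0,0))
2. t1 LOAD -> counter=9 r=(9,9) succ=(0,0) retry=(0,0)
3. t1 LOAD -> counter=9 r=(9,9) succ=(0,0) retry=(0,0)
4. t1 CAS -> counter=10 r=(9,9) succ=(1,0) retry=(0,0)
5. t1 LOAD -> counter=10 r=(10,9) succ=(1,0) retry=(0,0)
6. t1 CAS -> counter=11 r=(10,9) succ=(2,0) retry=(0,0)

counter=11 r=(10,9) succ=(2,0) retry=(0,0)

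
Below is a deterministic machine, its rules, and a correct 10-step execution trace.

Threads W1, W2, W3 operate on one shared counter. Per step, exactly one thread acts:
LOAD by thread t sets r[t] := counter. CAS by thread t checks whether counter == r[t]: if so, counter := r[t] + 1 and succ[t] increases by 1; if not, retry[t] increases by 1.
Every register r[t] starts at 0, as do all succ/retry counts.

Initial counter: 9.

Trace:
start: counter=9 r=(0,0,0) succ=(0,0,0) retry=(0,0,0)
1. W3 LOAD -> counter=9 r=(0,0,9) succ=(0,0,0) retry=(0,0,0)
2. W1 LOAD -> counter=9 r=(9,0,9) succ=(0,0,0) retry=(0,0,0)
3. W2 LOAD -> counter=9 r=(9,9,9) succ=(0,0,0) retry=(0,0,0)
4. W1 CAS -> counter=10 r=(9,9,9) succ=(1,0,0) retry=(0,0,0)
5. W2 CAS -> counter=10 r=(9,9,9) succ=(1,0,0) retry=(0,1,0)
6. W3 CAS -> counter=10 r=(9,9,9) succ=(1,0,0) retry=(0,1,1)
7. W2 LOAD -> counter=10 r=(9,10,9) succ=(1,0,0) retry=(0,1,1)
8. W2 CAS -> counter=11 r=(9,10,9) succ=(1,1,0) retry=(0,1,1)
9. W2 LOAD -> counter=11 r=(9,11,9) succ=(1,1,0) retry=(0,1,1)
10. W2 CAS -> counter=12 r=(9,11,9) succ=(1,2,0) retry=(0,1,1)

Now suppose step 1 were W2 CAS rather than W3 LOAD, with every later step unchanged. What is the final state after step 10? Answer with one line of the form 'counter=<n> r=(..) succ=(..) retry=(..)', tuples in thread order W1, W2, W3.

(re-executing from step 1 with the substitution; state before step 1: counter=9 r=(0,0,0) succ=(0,0,0) retry=(0,0,0))
1. W2 CAS -> counter=9 r=(0,0,0) succ=(0,0,0) retry=(0,1,0)
2. W1 LOAD -> counter=9 r=(9,0,0) succ=(0,0,0) retry=(0,1,0)
3. W2 LOAD -> counter=9 r=(9,9,0) succ=(0,0,0) retry=(0,1,0)
4. W1 CAS -> counter=10 r=(9,9,0) succ=(1,0,0) retry=(0,1,0)
5. W2 CAS -> counter=10 r=(9,9,0) succ=(1,0,0) retry=(0,2,0)
6. W3 CAS -> counter=10 r=(9,9,0) succ=(1,0,0) retry=(0,2,1)
7. W2 LOAD -> counter=10 r=(9,10,0) succ=(1,0,0) retry=(0,2,1)
8. W2 CAS -> counter=11 r=(9,10,0) succ=(1,1,0) retry=(0,2,1)
9. W2 LOAD -> counter=11 r=(9,11,0) succ=(1,1,0) retry=(0,2,1)
10. W2 CAS -> counter=12 r=(9,11,0) succ=(1,2,0) retry=(0,2,1)

counter=12 r=(9,11,0) succ=(1,2,0) retry=(0,2,1)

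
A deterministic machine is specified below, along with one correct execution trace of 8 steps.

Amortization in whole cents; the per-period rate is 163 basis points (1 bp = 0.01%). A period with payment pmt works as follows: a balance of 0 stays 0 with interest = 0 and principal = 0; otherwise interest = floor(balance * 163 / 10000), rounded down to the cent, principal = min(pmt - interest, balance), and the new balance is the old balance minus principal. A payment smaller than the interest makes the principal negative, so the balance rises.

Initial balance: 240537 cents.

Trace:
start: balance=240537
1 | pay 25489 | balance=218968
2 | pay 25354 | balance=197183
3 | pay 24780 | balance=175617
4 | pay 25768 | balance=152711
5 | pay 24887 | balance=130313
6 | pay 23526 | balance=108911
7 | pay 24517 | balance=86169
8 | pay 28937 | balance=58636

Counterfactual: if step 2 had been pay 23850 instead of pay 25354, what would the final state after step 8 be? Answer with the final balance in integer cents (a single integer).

60292

(re-executing from step 2 with the substitution; state before step 2: balance=218968)
2 | pay 23850 | balance=198687
3 | pay 24780 | balance=177145
4 | pay 25768 | balance=154264
5 | pay 24887 | balance=131891
6 | pay 23526 | balance=110514
7 | pay 24517 | balance=87798
8 | pay 28937 | balance=60292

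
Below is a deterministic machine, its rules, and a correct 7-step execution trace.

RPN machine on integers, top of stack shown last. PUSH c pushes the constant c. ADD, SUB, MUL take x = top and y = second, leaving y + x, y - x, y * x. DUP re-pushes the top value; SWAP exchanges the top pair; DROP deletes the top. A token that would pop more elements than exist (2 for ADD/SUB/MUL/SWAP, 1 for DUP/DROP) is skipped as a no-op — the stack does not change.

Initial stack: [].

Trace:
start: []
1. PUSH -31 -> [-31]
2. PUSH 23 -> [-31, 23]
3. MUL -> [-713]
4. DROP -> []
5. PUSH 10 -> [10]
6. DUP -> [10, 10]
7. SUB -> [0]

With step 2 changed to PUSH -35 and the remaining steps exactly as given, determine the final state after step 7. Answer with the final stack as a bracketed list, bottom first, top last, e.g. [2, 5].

(re-executing from step 2 with the substitution; state before step 2: [-31])
2. PUSH -35 -> [-31, -35]
3. MUL -> [1085]
4. DROP -> []
5. PUSH 10 -> [10]
6. DUP -> [10, 10]
7. SUB -> [0]

[0]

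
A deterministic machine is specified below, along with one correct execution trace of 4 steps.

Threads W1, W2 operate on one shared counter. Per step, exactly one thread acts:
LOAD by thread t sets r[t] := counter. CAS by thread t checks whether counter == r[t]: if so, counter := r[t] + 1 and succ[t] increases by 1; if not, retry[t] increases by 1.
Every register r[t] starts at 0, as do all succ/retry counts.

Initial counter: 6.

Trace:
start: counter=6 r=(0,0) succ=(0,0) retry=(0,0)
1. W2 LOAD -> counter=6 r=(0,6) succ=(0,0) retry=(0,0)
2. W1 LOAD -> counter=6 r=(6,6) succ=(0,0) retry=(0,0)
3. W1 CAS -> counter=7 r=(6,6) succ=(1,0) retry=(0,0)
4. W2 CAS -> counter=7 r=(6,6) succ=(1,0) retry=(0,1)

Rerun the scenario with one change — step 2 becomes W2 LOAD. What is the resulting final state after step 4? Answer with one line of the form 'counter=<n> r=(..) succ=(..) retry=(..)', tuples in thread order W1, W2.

counter=7 r=(0,6) succ=(0,1) retry=(1,0)

(re-executing from step 2 with the substitution; state before step 2: counter=6 r=(0,6) succ=(0,0) retry=(0,0))
2. W2 LOAD -> counter=6 r=(0,6) succ=(0,0) retry=(0,0)
3. W1 CAS -> counter=6 r=(0,6) succ=(0,0) retry=(1,0)
4. W2 CAS -> counter=7 r=(0,6) succ=(0,1) retry=(1,0)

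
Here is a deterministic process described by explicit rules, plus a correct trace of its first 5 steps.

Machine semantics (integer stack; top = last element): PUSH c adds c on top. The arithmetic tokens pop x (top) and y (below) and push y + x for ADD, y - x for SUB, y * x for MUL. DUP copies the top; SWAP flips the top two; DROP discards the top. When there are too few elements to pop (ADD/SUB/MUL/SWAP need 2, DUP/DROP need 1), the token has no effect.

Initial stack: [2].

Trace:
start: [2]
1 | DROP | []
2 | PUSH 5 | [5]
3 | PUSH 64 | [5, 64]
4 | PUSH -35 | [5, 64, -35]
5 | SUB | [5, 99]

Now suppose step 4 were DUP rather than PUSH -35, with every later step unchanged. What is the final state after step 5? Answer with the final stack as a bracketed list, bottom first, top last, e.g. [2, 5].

[5, 0]

(re-executing from step 4 with the substitution; state before step 4: [5, 64])
4 | DUP | [5, 64, 64]
5 | SUB | [5, 0]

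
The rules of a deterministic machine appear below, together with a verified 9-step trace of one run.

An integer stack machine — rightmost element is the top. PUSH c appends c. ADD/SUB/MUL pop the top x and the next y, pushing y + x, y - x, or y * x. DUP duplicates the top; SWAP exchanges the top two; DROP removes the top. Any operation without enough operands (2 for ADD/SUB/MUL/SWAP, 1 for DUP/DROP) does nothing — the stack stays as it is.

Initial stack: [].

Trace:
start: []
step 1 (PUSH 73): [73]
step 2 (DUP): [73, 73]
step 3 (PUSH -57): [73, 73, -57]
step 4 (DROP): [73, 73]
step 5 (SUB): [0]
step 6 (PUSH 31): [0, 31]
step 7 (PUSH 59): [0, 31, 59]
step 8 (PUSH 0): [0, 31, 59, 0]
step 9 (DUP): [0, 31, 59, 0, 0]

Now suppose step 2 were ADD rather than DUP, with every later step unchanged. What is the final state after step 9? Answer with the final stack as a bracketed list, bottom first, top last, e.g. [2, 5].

(re-executing from step 2 with the substitution; state before step 2: [73])
step 2 (ADD): [73]
step 3 (PUSH -57): [73, -57]
step 4 (DROP): [73]
step 5 (SUB): [73]
step 6 (PUSH 31): [73, 31]
step 7 (PUSH 59): [73, 31, 59]
step 8 (PUSH 0): [73, 31, 59, 0]
step 9 (DUP): [73, 31, 59, 0, 0]

[73, 31, 59, 0, 0]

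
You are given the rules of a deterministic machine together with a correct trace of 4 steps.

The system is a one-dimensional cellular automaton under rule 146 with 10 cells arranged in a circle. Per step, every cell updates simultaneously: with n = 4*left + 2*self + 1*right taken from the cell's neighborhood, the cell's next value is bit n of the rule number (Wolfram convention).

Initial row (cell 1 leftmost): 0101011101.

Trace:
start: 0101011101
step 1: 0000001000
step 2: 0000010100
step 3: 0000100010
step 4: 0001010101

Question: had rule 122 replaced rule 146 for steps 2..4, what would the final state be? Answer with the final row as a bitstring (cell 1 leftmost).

(re-executing steps 2..4 under rule 122; state before step 2: 0000001000)
step 2: 0000010100
step 3: 0000101010
step 4: 0001010101

0001010101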